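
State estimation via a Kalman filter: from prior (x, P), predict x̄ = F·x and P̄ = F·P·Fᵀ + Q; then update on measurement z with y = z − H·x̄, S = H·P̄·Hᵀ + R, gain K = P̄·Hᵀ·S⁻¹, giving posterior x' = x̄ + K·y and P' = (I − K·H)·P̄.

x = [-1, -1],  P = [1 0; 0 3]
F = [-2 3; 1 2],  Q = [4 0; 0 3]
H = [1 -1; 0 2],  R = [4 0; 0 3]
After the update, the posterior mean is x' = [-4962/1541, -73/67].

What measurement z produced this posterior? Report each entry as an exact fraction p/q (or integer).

z = [-3, -2]

x̄ = F·x = [-1, -3]
P̄ = F·P·Fᵀ + Q = [35 16; 16 16]
S = H·P̄·Hᵀ + R = [23 0; 0 67]
K = P̄·Hᵀ·S⁻¹ = [19/23 32/67; 0 32/67]
x' − x̄ = [-3421/1541, 128/67] = K·y
y = (KᵀK)⁻¹·Kᵀ·(x' − x̄) = [-5, 4]
z = y + H·x̄ = [-5, 4] + [2, -6] = [-3, -2]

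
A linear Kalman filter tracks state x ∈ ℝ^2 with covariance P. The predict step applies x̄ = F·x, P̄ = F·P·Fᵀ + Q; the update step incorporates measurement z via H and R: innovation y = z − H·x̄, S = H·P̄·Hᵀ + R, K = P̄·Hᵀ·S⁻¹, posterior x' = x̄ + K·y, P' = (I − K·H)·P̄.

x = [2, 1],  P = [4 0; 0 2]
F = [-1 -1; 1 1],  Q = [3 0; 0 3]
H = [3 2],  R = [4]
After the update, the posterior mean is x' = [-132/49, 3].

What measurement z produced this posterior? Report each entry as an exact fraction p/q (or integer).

x̄ = F·x = [-3, 3]
P̄ = F·P·Fᵀ + Q = [9 -6; -6 9]
S = H·P̄·Hᵀ + R = [49]
K = P̄·Hᵀ·S⁻¹ = [15/49; 0]
x' − x̄ = [15/49, 0] = K·y
y = (KᵀK)⁻¹·Kᵀ·(x' − x̄) = [1]
z = y + H·x̄ = [1] + [-3] = [-2]

z = [-2]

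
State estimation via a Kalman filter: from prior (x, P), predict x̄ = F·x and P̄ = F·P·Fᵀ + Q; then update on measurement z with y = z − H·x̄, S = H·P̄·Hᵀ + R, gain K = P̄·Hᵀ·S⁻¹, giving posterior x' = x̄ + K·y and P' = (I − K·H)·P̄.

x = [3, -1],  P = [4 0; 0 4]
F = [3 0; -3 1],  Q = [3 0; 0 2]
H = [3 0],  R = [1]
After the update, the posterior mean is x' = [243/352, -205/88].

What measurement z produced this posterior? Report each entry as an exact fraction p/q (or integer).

z = [2]

x̄ = F·x = [9, -10]
P̄ = F·P·Fᵀ + Q = [39 -36; -36 42]
S = H·P̄·Hᵀ + R = [352]
K = P̄·Hᵀ·S⁻¹ = [117/352; -27/88]
x' − x̄ = [-2925/352, 675/88] = K·y
y = (KᵀK)⁻¹·Kᵀ·(x' − x̄) = [-25]
z = y + H·x̄ = [-25] + [27] = [2]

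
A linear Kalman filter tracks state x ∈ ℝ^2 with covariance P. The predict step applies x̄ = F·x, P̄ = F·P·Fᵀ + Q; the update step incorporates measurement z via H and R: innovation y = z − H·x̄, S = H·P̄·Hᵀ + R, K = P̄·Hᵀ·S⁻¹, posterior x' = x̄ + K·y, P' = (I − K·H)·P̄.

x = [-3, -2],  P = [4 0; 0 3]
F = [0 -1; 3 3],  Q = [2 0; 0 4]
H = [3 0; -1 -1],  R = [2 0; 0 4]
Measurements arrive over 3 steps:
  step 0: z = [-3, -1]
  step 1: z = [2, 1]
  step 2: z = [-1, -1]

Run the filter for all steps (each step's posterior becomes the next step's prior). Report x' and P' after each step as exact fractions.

step 0: x' = [-1173/1291, 1364/1291], P' = [274/1291 -290/1291; -290/1291 5094/1291]
step 1: x' = [27420/46099, -83108/46099], P' = [9796/46099 -11480/46099; -11480/46099 161727/46099]
step 2: x' = [-6130995/23509279, 23792996/23509279], P' = [4989106/23509279 -5776370/23509279; -5776370/23509279 81580566/23509279]

step 0: x̄ = F·x = [2, -15]
step 0: P̄ = F·P·Fᵀ + Q = [5 -9; -9 67]
step 0: y = z − H·x̄ = [-9, -14]
step 0: S = H·P̄·Hᵀ + R = [47 12; 12 58]
step 0: K = P̄·Hᵀ·S⁻¹ = [411/1291 4/1291; -435/1291 -1201/1291]
step 0: x' = x̄ + K·y = [-1173/1291, 1364/1291]
step 0: P' = (I − K·H)·P̄ = [274/1291 -290/1291; -290/1291 5094/1291]
step 1: x̄ = F·x = [-1364/1291, 573/1291]
step 1: P̄ = F·P·Fᵀ + Q = [7676/1291 -14412/1291; -14412/1291 48256/1291]
step 1: y = z − H·x̄ = [6674/1291, 500/1291]
step 1: S = H·P̄·Hᵀ + R = [71666/1291 20208/1291; 20208/1291 32272/1291]
step 1: K = P̄·Hᵀ·S⁻¹ = [14694/46099 421/46099; -17220/46099 -150247/184396]
step 1: x' = x̄ + K·y = [27420/46099, -83108/46099]
step 1: P' = (I − K·H)·P̄ = [9796/46099 -11480/46099; -11480/46099 161727/46099]
step 2: x̄ = F·x = [83108/46099, -167064/46099]
step 2: P̄ = F·P·Fᵀ + Q = [253925/46099 -450741/46099; -450741/46099 1521463/46099]
step 2: y = z − H·x̄ = [-295423/46099, -130055/46099]
step 2: S = H·P̄·Hᵀ + R = [2377523/46099 590448/46099; 590448/46099 1058302/46099]
step 2: K = P̄·Hᵀ·S⁻¹ = [7483659/23509279 196816/23509279; -8664555/23509279 -18951049/23509279]
step 2: x' = x̄ + K·y = [-6130995/23509279, 23792996/23509279]
step 2: P' = (I − K·H)·P̄ = [4989106/23509279 -5776370/23509279; -5776370/23509279 81580566/23509279]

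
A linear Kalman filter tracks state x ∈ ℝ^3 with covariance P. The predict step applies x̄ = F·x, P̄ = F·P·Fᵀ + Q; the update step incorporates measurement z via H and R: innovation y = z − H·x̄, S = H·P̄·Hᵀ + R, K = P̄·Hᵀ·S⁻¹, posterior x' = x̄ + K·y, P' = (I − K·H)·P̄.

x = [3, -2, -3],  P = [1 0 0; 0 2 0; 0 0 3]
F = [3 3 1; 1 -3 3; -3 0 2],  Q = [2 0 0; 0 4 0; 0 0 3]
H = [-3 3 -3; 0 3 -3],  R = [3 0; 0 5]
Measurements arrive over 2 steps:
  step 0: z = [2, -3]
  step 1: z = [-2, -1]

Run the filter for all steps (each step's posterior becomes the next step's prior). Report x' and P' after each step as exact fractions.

step 0: x̄ = F·x = [0, 0, -15]
step 0: P̄ = F·P·Fᵀ + Q = [32 -6 -3; -6 50 15; -3 15 24]
step 0: y = z − H·x̄ = [-43, -48]
step 0: S = H·P̄·Hᵀ + R = [741 423; 423 401]
step 0: K = P̄·Hᵀ·S⁻¹ = [-6383/19702 6291/19702; 409/9851 2148/9851; 1401/39404 -4131/39404]
step 0: x' = x̄ + K·y = [-27499/19702, -120691/9851, -453015/39404]
step 0: P' = (I − K·H)·P̄ = [8434/9851 3171/9851 -4143/19702; 3171/9851 216703/9851 213123/9851; -4143/19702 213123/9851 859377/39404]
step 1: x̄ = F·x = [-2066301/39404, 34249/39404, -185259/9851]
step 1: P̄ = F·P·Fᵀ + Q = [14336665/39404 -165981/39404 1597767/9851; -165981/39404 256377/39404 28065/9851; 1597767/9851 28065/9851 989694/9851]
step 1: y = z − H·x̄ = [-4301783/19702, -2365259/39404]
step 1: S = H·P̄·Hᵀ + R = [70772694/9851 47464569/19702; 47464569/19702 36112717/39404]
step 1: K = P̄·Hᵀ·S⁻¹ = [-3351785894/10249685629 3227646177/10249685629; -62999220/10249685629 288317367/10249685629; -115737630/10249685629 -2970971856/10249685629]
step 1: x' = x̄ + K·y = [613042408/10249685629, 5357684072/10249685629, 10848853410/10249685629]
step 1: P' = (I − K·H)·P̄ = [8731196189/10249685629 543528165/10249685629 -4835882130/10249685629; 543528165/10249685629 65012109099/10249685629 64531580154/10249685629; -4835882130/10249685629 64531580154/10249685629 69483199914/10249685629]

step 0: x' = [-27499/19702, -120691/9851, -453015/39404], P' = [8434/9851 3171/9851 -4143/19702; 3171/9851 216703/9851 213123/9851; -4143/19702 213123/9851 859377/39404]
step 1: x' = [613042408/10249685629, 5357684072/10249685629, 10848853410/10249685629], P' = [8731196189/10249685629 543528165/10249685629 -4835882130/10249685629; 543528165/10249685629 65012109099/10249685629 64531580154/10249685629; -4835882130/10249685629 64531580154/10249685629 69483199914/10249685629]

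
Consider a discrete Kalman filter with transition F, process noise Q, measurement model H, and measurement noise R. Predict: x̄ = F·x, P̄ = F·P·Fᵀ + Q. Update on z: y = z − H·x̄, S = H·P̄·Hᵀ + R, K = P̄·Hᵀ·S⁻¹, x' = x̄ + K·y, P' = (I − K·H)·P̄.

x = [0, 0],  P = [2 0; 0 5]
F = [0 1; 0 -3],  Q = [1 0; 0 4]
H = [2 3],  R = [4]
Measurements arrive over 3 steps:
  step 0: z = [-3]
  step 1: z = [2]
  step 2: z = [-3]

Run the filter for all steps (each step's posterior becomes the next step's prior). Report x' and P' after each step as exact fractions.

step 0: x' = [99/289, -351/289], P' = [645/289 -474/289; -474/289 472/289]
step 1: x' = [-445/618, 3634/2987], P' = [592/309 -142/103; -142/103 4232/2987]
step 2: x' = [140861/169398, -45715/28233], P' = [157888/84699 -37714/28233; -37714/28233 13000/9411]

step 0: x̄ = F·x = [0, 0]
step 0: P̄ = F·P·Fᵀ + Q = [6 -15; -15 49]
step 0: y = z − H·x̄ = [-3]
step 0: S = H·P̄·Hᵀ + R = [289]
step 0: K = P̄·Hᵀ·S⁻¹ = [-33/289; 117/289]
step 0: x' = x̄ + K·y = [99/289, -351/289]
step 0: P' = (I − K·H)·P̄ = [645/289 -474/289; -474/289 472/289]
step 1: x̄ = F·x = [-351/289, 1053/289]
step 1: P̄ = F·P·Fᵀ + Q = [761/289 -1416/289; -1416/289 5404/289]
step 1: y = z − H·x̄ = [-1879/289]
step 1: S = H·P̄·Hᵀ + R = [35844/289]
step 1: K = P̄·Hᵀ·S⁻¹ = [-47/618; 1115/2987]
step 1: x' = x̄ + K·y = [-445/618, 3634/2987]
step 1: P' = (I − K·H)·P̄ = [592/309 -142/103; -142/103 4232/2987]
step 2: x̄ = F·x = [3634/2987, -10902/2987]
step 2: P̄ = F·P·Fᵀ + Q = [7219/2987 -12696/2987; -12696/2987 50036/2987]
step 2: y = z − H·x̄ = [16477/2987]
step 2: S = H·P̄·Hᵀ + R = [338796/2987]
step 2: K = P̄·Hᵀ·S⁻¹ = [-11825/169398; 10393/28233]
step 2: x' = x̄ + K·y = [140861/169398, -45715/28233]
step 2: P' = (I − K·H)·P̄ = [157888/84699 -37714/28233; -37714/28233 13000/9411]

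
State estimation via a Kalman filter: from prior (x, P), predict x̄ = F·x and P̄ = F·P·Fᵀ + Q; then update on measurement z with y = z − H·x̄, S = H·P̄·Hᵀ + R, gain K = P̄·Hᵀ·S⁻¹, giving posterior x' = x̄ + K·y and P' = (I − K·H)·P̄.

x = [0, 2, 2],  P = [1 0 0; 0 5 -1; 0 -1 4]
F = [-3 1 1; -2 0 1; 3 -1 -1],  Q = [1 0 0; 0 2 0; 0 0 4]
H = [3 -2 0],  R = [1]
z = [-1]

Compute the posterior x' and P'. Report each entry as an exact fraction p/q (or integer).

x̄ = F·x = [4, 2, -4]
P̄ = F·P·Fᵀ + Q = [17 9 -16; 9 10 -9; -16 -9 20]
y = z − H·x̄ = [-9]
S = H·P̄·Hᵀ + R = [86]
K = P̄·Hᵀ·S⁻¹ = [33/86; 7/86; -15/43]
x' = x̄ + K·y = [47/86, 109/86, -37/43]
P' = (I − K·H)·P̄ = [373/86 543/86 -193/43; 543/86 811/86 -282/43; -193/43 -282/43 410/43]

x' = [47/86, 109/86, -37/43]
P' = [373/86 543/86 -193/43; 543/86 811/86 -282/43; -193/43 -282/43 410/43]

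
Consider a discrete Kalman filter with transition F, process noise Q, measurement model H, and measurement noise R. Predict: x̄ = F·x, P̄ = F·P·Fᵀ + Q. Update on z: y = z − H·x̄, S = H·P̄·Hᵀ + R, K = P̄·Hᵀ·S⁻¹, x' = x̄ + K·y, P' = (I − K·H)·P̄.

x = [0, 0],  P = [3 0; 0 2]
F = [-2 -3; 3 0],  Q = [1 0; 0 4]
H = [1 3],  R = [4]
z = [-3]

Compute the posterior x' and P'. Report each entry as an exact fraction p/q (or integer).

x' = [69/206, -225/206]
P' = [5857/206 -1983/206; -1983/206 761/206]

x̄ = F·x = [0, 0]
P̄ = F·P·Fᵀ + Q = [31 -18; -18 31]
y = z − H·x̄ = [-3]
S = H·P̄·Hᵀ + R = [206]
K = P̄·Hᵀ·S⁻¹ = [-23/206; 75/206]
x' = x̄ + K·y = [69/206, -225/206]
P' = (I − K·H)·P̄ = [5857/206 -1983/206; -1983/206 761/206]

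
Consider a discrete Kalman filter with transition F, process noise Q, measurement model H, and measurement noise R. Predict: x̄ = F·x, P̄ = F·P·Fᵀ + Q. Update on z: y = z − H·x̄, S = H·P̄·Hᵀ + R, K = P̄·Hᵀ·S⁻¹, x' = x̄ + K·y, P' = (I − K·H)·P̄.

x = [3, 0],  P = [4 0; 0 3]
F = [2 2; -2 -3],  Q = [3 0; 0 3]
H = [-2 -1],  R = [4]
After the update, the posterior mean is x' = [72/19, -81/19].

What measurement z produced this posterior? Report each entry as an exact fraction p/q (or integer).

x̄ = F·x = [6, -6]
P̄ = F·P·Fᵀ + Q = [31 -34; -34 46]
S = H·P̄·Hᵀ + R = [38]
K = P̄·Hᵀ·S⁻¹ = [-14/19; 11/19]
x' − x̄ = [-42/19, 33/19] = K·y
y = (KᵀK)⁻¹·Kᵀ·(x' − x̄) = [3]
z = y + H·x̄ = [3] + [-6] = [-3]

z = [-3]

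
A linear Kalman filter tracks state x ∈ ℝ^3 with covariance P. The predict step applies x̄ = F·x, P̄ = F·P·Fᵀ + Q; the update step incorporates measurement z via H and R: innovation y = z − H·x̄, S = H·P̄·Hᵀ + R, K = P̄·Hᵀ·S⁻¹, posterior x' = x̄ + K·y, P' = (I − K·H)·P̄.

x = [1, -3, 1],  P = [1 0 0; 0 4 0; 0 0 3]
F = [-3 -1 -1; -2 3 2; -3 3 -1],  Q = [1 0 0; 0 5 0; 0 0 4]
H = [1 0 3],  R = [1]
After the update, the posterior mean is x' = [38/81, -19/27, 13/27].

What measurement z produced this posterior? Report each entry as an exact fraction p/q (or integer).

z = [2]

x̄ = F·x = [-1, -9, -13]
P̄ = F·P·Fᵀ + Q = [17 -12 0; -12 57 36; 0 36 52]
S = H·P̄·Hᵀ + R = [486]
K = P̄·Hᵀ·S⁻¹ = [17/486; 16/81; 26/81]
x' − x̄ = [119/81, 224/27, 364/27] = K·y
y = (KᵀK)⁻¹·Kᵀ·(x' − x̄) = [42]
z = y + H·x̄ = [42] + [-40] = [2]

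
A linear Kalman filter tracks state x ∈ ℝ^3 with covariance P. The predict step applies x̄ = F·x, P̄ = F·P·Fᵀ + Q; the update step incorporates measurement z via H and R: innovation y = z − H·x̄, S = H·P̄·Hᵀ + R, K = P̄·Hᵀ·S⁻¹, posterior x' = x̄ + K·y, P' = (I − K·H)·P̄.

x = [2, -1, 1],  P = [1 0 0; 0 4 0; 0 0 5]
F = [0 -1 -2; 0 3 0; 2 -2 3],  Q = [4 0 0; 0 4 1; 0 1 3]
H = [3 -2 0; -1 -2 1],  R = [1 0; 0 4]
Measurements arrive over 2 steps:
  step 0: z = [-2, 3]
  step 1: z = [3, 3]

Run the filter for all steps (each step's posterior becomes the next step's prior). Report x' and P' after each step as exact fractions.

step 0: x' = [-25089/91510, 107559/183020, 185221/45755], P' = [26223/45755 68597/91510 69106/45755; 68597/91510 221243/183020 106297/45755; 69106/45755 106297/45755 359532/45755]
step 1: x' = [68345837/1277591356, -895898003/638795678, 3849265207/8943139492], P' = [636449251/1277591356 411035673/638795678 1478257435/1277591356; 411035673/638795678 338191810/319397839 1167180837/638795678; 1478257435/1277591356 1167180837/638795678 54474645285/8943139492]

step 0: x̄ = F·x = [-1, -3, 9]
step 0: P̄ = F·P·Fᵀ + Q = [28 -12 -22; -12 40 -23; -22 -23 68]
step 0: y = z − H·x̄ = [-5, -13]
step 0: S = H·P̄·Hᵀ + R = [557 104; 104 348]
step 0: K = P̄·Hᵀ·S⁻¹ = [10072/45755 -12857/91510; -7726/45755 -38623/183020; -5276/45755 19458/45755]
step 0: x' = x̄ + K·y = [-25089/91510, 107559/183020, 185221/45755]
step 0: P' = (I − K·H)·P̄ = [26223/45755 68597/91510 69106/45755; 68597/91510 221243/183020 106297/45755; 69106/45755 106297/45755 359532/45755]
step 1: x̄ = F·x = [-1589327/183020, 322677/183020, 953589/91510]
step 1: P̄ = F·P·Fᵀ + Q = [8406587/183020 -3214857/183020 -4570589/91510; -3214857/183020 2723267/183020 1752709/91510; -4570589/91510 1752709/91510 2978508/45755]
step 1: y = z − H·x̄ = [1192479/36604, -2302091/183020]
step 1: S = H·P̄·Hᵀ + R = [25062731/36604 -7180327/36604; -7180327/36604 23347023/183020]
step 1: K = P̄·Hᵀ·S⁻¹ = [265205061/1277591356 -200583627/1277591356; -119660221/638795678 -149155519/638795678; -233951043/1277591356 2861444951/8943139492]
step 1: x' = x̄ + K·y = [68345837/1277591356, -895898003/638795678, 3849265207/8943139492]
step 1: P' = (I − K·H)·P̄ = [636449251/1277591356 411035673/638795678 1478257435/1277591356; 411035673/638795678 338191810/319397839 1167180837/638795678; 1478257435/1277591356 1167180837/638795678 54474645285/8943139492]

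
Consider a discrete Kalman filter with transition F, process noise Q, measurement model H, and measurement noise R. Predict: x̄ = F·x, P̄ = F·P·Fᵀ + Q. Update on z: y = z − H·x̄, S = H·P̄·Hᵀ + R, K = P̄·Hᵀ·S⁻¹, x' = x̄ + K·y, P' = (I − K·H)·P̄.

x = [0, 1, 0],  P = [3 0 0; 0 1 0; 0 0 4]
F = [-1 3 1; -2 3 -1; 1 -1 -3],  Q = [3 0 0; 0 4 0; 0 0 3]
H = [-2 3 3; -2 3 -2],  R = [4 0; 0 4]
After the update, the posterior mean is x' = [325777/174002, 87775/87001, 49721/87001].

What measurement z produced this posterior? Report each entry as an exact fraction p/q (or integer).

z = [1, -2]

x̄ = F·x = [3, 3, -1]
P̄ = F·P·Fᵀ + Q = [19 11 -18; 11 29 3; -18 3 43]
S = H·P̄·Hᵀ + R = [866 -8; -8 201]
K = P̄·Hᵀ·S⁻¹ = [-11611/174002 13187/87001; 7673/87001 25843/87001; 17323/87001 -17057/87001]
x' − x̄ = [-196229/174002, -173228/87001, 136722/87001] = K·y
y = (KᵀK)⁻¹·Kᵀ·(x' − x̄) = [1, -7]
z = y + H·x̄ = [1, -7] + [0, 5] = [1, -2]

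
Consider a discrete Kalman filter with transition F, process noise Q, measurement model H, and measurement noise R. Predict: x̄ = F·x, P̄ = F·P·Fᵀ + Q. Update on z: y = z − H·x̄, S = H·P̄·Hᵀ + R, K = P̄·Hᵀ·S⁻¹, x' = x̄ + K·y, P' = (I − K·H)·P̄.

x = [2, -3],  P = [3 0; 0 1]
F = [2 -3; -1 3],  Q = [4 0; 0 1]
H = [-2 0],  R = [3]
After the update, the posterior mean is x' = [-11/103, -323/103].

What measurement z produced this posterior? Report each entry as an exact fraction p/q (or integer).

z = [1]

x̄ = F·x = [13, -11]
P̄ = F·P·Fᵀ + Q = [25 -15; -15 13]
S = H·P̄·Hᵀ + R = [103]
K = P̄·Hᵀ·S⁻¹ = [-50/103; 30/103]
x' − x̄ = [-1350/103, 810/103] = K·y
y = (KᵀK)⁻¹·Kᵀ·(x' − x̄) = [27]
z = y + H·x̄ = [27] + [-26] = [1]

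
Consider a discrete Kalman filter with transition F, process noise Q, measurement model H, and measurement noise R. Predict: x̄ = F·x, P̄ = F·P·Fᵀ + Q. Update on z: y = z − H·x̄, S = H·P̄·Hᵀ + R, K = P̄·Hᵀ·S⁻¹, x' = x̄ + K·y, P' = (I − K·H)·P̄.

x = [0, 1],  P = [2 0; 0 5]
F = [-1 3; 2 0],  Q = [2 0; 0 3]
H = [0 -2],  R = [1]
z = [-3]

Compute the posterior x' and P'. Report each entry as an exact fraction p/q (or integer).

x̄ = F·x = [3, 0]
P̄ = F·P·Fᵀ + Q = [49 -4; -4 11]
y = z − H·x̄ = [-3]
S = H·P̄·Hᵀ + R = [45]
K = P̄·Hᵀ·S⁻¹ = [8/45; -22/45]
x' = x̄ + K·y = [37/15, 22/15]
P' = (I − K·H)·P̄ = [2141/45 -4/45; -4/45 11/45]

x' = [37/15, 22/15]
P' = [2141/45 -4/45; -4/45 11/45]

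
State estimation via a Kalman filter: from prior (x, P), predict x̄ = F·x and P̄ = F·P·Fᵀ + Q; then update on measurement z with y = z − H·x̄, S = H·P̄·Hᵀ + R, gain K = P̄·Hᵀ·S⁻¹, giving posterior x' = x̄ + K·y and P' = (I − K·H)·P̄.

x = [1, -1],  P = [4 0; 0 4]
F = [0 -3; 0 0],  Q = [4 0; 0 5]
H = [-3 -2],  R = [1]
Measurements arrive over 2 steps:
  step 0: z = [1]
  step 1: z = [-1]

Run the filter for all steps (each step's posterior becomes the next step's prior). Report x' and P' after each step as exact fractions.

step 0: x̄ = F·x = [3, 0]
step 0: P̄ = F·P·Fᵀ + Q = [40 0; 0 5]
step 0: y = z − H·x̄ = [10]
step 0: S = H·P̄·Hᵀ + R = [381]
step 0: K = P̄·Hᵀ·S⁻¹ = [-40/127; -10/381]
step 0: x' = x̄ + K·y = [-19/127, -100/381]
step 0: P' = (I − K·H)·P̄ = [280/127 -400/127; -400/127 1805/381]
step 1: x̄ = F·x = [100/127, 0]
step 1: P̄ = F·P·Fᵀ + Q = [5923/127 0; 0 5]
step 1: y = z − H·x̄ = [173/127]
step 1: S = H·P̄·Hᵀ + R = [55974/127]
step 1: K = P̄·Hᵀ·S⁻¹ = [-5923/18658; -635/27987]
step 1: x' = x̄ + K·y = [6623/18658, -865/27987]
step 1: P' = (I − K·H)·P̄ = [41461/18658 -29615/9329; -29615/9329 133585/27987]

step 0: x' = [-19/127, -100/381], P' = [280/127 -400/127; -400/127 1805/381]
step 1: x' = [6623/18658, -865/27987], P' = [41461/18658 -29615/9329; -29615/9329 133585/27987]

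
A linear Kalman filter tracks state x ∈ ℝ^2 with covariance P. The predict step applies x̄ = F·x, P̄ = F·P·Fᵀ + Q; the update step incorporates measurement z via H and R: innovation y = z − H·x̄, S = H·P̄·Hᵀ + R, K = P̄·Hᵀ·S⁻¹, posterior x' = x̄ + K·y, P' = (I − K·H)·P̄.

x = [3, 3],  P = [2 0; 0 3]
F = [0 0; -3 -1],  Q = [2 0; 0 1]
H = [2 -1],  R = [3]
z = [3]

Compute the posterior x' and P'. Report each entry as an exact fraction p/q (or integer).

x' = [-12/11, -6]
P' = [50/33 8/3; 8/3 22/3]

x̄ = F·x = [0, -12]
P̄ = F·P·Fᵀ + Q = [2 0; 0 22]
y = z − H·x̄ = [-9]
S = H·P̄·Hᵀ + R = [33]
K = P̄·Hᵀ·S⁻¹ = [4/33; -2/3]
x' = x̄ + K·y = [-12/11, -6]
P' = (I − K·H)·P̄ = [50/33 8/3; 8/3 22/3]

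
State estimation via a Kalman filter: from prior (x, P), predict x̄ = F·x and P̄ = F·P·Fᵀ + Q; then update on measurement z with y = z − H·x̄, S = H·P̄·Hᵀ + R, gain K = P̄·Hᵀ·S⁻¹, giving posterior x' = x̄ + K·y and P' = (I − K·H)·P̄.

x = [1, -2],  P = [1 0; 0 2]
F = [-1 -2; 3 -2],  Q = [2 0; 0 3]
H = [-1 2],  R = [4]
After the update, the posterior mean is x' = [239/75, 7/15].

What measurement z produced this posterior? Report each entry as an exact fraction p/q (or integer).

z = [-3]

x̄ = F·x = [3, 7]
P̄ = F·P·Fᵀ + Q = [11 5; 5 20]
S = H·P̄·Hᵀ + R = [75]
K = P̄·Hᵀ·S⁻¹ = [-1/75; 7/15]
x' − x̄ = [14/75, -98/15] = K·y
y = (KᵀK)⁻¹·Kᵀ·(x' − x̄) = [-14]
z = y + H·x̄ = [-14] + [11] = [-3]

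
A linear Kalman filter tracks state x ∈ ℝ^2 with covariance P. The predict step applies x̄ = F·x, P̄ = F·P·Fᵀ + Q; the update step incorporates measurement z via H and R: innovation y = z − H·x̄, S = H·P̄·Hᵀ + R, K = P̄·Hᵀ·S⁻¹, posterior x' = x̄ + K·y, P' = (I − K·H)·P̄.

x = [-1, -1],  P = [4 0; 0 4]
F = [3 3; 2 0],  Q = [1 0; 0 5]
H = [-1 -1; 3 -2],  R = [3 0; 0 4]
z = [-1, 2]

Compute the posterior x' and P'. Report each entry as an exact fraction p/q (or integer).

x̄ = F·x = [-6, -2]
P̄ = F·P·Fᵀ + Q = [73 24; 24 21]
y = z − H·x̄ = [-9, 16]
S = H·P̄·Hᵀ + R = [145 -201; -201 457]
K = P̄·Hᵀ·S⁻¹ = [-4979/12932 2649/12932; -14535/25864 -4695/25864]
x' = x̄ + K·y = [9603/12932, 3967/25864]
P' = (I − K·H)·P̄ = [4047/6466 6843/12932; 6843/12932 29919/25864]

x' = [9603/12932, 3967/25864]
P' = [4047/6466 6843/12932; 6843/12932 29919/25864]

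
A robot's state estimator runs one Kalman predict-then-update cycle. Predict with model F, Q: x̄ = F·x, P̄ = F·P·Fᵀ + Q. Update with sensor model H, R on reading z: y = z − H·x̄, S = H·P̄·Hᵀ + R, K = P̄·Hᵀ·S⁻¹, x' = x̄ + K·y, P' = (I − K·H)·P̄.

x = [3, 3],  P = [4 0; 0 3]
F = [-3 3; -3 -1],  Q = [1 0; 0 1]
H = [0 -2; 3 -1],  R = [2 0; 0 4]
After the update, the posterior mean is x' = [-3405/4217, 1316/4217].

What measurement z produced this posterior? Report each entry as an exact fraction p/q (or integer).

x̄ = F·x = [0, -12]
P̄ = F·P·Fᵀ + Q = [64 27; 27 40]
S = H·P̄·Hᵀ + R = [162 -82; -82 458]
K = P̄·Hᵀ·S⁻¹ = [-5601/33736 11151/33736; -16639/33736 41/33736]
x' − x̄ = [-3405/4217, 51920/4217] = K·y
y = (KᵀK)⁻¹·Kᵀ·(x' − x̄) = [-25, -15]
z = y + H·x̄ = [-25, -15] + [24, 12] = [-1, -3]

z = [-1, -3]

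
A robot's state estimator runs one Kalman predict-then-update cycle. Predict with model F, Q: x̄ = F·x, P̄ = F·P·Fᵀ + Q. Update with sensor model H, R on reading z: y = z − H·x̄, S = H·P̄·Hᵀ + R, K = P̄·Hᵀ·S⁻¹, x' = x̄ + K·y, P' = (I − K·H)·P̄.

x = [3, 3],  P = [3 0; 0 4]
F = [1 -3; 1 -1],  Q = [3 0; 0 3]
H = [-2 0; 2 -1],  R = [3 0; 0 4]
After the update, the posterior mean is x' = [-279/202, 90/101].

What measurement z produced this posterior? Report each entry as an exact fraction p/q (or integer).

x̄ = F·x = [-6, 0]
P̄ = F·P·Fᵀ + Q = [42 15; 15 10]
S = H·P̄·Hᵀ + R = [171 -138; -138 122]
K = P̄·Hᵀ·S⁻¹ = [-121/303 23/202; -50/101 -40/101]
x' − x̄ = [933/202, 90/101] = K·y
y = (KᵀK)⁻¹·Kᵀ·(x' − x̄) = [-9, 9]
z = y + H·x̄ = [-9, 9] + [12, -12] = [3, -3]

z = [3, -3]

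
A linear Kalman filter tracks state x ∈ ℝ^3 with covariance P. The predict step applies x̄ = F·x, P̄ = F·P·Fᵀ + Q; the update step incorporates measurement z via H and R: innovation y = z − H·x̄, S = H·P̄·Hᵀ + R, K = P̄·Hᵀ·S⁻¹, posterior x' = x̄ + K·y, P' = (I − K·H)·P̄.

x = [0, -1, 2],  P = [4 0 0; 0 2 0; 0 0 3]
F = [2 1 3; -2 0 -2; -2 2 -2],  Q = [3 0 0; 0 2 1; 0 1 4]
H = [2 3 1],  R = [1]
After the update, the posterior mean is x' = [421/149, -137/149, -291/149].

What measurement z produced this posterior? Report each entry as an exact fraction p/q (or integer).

x̄ = F·x = [5, -4, -6]
P̄ = F·P·Fᵀ + Q = [48 -34 -30; -34 30 29; -30 29 40]
S = H·P̄·Hᵀ + R = [149]
K = P̄·Hᵀ·S⁻¹ = [-36/149; 51/149; 67/149]
x' − x̄ = [-324/149, 459/149, 603/149] = K·y
y = (KᵀK)⁻¹·Kᵀ·(x' − x̄) = [9]
z = y + H·x̄ = [9] + [-8] = [1]

z = [1]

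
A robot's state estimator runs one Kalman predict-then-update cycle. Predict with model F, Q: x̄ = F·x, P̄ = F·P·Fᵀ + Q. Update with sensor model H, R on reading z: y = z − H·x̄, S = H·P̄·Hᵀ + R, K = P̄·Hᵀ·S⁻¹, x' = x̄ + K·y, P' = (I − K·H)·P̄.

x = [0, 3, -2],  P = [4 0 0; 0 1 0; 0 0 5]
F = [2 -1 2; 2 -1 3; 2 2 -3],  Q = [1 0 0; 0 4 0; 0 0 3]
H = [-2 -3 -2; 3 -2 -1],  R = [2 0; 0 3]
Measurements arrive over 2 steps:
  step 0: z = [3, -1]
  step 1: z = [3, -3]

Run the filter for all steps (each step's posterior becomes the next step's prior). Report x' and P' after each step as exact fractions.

step 0: x' = [-44499/42542, -50634/21271, 132581/42542], P' = [38083/85084 69179/42542 -232919/85084; 69179/42542 232561/21271 -758767/42542; -232919/85084 -758767/42542 2514691/85084]
step 1: x' = [-12239459229/12293841631, 7078597699/12293841631, -17503880612/12293841631], P' = [4536857154/12293841631 11796393740/12293841631 -20112454603/12293841631; 11796393740/12293841631 68153203650/12293841631 -109692486750/12293841631; -20112454603/12293841631 -109692486750/12293841631 182117586054/12293841631]

step 0: x̄ = F·x = [-7, -9, 12]
step 0: P̄ = F·P·Fᵀ + Q = [38 47 -16; 47 66 -31; -16 -31 68]
step 0: y = z − H·x̄ = [-14, 14]
step 0: S = H·P̄·Hᵀ + R = [1084 -84; -84 85]
step 0: K = P̄·Hᵀ·S⁻¹ = [-12701/85084 5871/21271; -8095/42542 6010/21271; -5471/85084 -14865/21271]
step 0: x' = x̄ + K·y = [-44499/42542, -50634/21271, 132581/42542]
step 0: P' = (I − K·H)·P̄ = [38083/85084 69179/42542 -232919/85084; 69179/42542 232561/21271 -758767/42542; -232919/85084 -758767/42542 2514691/85084]
step 1: x̄ = F·x = [138716/21271, 410013/42542, -689277/42542]
step 1: P̄ = F·P·Fᵀ + Q = [3719944/21271 10437885/42542 -13338243/42542; 10437885/42542 29811875/85084 -37721465/85084; -13338243/42542 -37721465/85084 48873079/85084]
step 1: y = z − H·x̄ = [533975/42542, -829173/42542]
step 1: S = H·P̄·Hᵀ + R = [107928235/85084 -74384409/85084; -74384409/85084 60957631/85084]
step 1: K = P̄·Hᵀ·S⁻¹ = [-2118993161/12293841631 14011395/51011791; -4333712465/12293841631 12137290/51011791; 2533598674/12293841631 -31908681/51011791]
step 1: x' = x̄ + K·y = [-12239459229/12293841631, 7078597699/12293841631, -17503880612/12293841631]
step 1: P' = (I − K·H)·P̄ = [4536857154/12293841631 11796393740/12293841631 -20112454603/12293841631; 11796393740/12293841631 68153203650/12293841631 -109692486750/12293841631; -20112454603/12293841631 -109692486750/12293841631 182117586054/12293841631]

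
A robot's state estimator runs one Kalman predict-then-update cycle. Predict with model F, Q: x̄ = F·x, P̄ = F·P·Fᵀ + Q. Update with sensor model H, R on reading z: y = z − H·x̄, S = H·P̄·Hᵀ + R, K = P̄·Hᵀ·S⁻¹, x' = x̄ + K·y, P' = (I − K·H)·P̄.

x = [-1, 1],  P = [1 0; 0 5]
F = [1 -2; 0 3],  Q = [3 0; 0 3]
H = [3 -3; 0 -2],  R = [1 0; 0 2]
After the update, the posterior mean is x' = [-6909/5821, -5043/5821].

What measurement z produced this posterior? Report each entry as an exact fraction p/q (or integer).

x̄ = F·x = [-3, 3]
P̄ = F·P·Fᵀ + Q = [24 -30; -30 48]
S = H·P̄·Hᵀ + R = [1189 468; 468 194]
K = P̄·Hᵀ·S⁻¹ = [1674/5821 -2238/5821; -234/5821 -2316/5821]
x' − x̄ = [10554/5821, -22506/5821] = K·y
y = (KᵀK)⁻¹·Kᵀ·(x' − x̄) = [17, 8]
z = y + H·x̄ = [17, 8] + [-18, -6] = [-1, 2]

z = [-1, 2]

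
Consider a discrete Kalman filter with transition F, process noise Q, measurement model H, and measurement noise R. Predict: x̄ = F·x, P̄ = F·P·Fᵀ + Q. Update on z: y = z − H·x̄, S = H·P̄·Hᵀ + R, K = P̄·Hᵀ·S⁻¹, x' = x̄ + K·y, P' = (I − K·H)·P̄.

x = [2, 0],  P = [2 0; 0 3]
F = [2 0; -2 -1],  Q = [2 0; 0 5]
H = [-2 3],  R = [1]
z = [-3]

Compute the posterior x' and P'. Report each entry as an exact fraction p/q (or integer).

x̄ = F·x = [4, -4]
P̄ = F·P·Fᵀ + Q = [10 -8; -8 16]
y = z − H·x̄ = [17]
S = H·P̄·Hᵀ + R = [281]
K = P̄·Hᵀ·S⁻¹ = [-44/281; 64/281]
x' = x̄ + K·y = [376/281, -36/281]
P' = (I − K·H)·P̄ = [874/281 568/281; 568/281 400/281]

x' = [376/281, -36/281]
P' = [874/281 568/281; 568/281 400/281]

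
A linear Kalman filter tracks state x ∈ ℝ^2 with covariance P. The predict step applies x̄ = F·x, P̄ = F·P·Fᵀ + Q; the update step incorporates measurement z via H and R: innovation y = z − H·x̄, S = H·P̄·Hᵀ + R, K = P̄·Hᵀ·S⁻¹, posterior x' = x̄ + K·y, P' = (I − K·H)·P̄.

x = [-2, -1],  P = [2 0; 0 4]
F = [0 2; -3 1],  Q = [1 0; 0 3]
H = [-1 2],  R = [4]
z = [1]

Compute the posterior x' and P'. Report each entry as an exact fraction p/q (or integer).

x̄ = F·x = [-2, 5]
P̄ = F·P·Fᵀ + Q = [17 8; 8 25]
y = z − H·x̄ = [-11]
S = H·P̄·Hᵀ + R = [89]
K = P̄·Hᵀ·S⁻¹ = [-1/89; 42/89]
x' = x̄ + K·y = [-167/89, -17/89]
P' = (I − K·H)·P̄ = [1512/89 754/89; 754/89 461/89]

x' = [-167/89, -17/89]
P' = [1512/89 754/89; 754/89 461/89]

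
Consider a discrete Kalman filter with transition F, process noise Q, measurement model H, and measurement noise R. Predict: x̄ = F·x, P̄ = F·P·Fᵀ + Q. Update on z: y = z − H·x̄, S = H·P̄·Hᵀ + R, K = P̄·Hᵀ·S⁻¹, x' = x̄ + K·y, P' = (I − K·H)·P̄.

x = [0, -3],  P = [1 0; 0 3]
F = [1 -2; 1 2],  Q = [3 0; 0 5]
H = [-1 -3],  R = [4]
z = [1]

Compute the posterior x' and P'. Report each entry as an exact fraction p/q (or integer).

x' = [509/116, -223/116]
P' = [1567/116 -545/116; -545/116 239/116]

x̄ = F·x = [6, -6]
P̄ = F·P·Fᵀ + Q = [16 -11; -11 18]
y = z − H·x̄ = [-11]
S = H·P̄·Hᵀ + R = [116]
K = P̄·Hᵀ·S⁻¹ = [17/116; -43/116]
x' = x̄ + K·y = [509/116, -223/116]
P' = (I − K·H)·P̄ = [1567/116 -545/116; -545/116 239/116]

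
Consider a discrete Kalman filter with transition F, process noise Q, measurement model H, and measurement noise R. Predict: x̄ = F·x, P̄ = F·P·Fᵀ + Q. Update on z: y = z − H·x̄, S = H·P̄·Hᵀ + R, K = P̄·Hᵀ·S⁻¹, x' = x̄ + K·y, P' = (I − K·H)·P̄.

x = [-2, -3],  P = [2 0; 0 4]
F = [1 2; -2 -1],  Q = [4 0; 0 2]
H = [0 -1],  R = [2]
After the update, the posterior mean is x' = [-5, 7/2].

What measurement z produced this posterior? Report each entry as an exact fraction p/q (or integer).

z = [-3]

x̄ = F·x = [-8, 7]
P̄ = F·P·Fᵀ + Q = [22 -12; -12 14]
S = H·P̄·Hᵀ + R = [16]
K = P̄·Hᵀ·S⁻¹ = [3/4; -7/8]
x' − x̄ = [3, -7/2] = K·y
y = (KᵀK)⁻¹·Kᵀ·(x' − x̄) = [4]
z = y + H·x̄ = [4] + [-7] = [-3]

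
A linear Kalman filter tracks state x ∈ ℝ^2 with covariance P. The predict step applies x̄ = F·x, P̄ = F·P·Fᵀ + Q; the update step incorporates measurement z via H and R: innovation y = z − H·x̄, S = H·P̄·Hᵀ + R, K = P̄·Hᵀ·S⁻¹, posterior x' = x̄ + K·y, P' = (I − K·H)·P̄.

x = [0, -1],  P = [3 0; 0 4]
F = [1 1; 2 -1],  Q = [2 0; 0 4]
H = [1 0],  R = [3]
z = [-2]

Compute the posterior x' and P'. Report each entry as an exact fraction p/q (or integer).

x̄ = F·x = [-1, 1]
P̄ = F·P·Fᵀ + Q = [9 2; 2 20]
y = z − H·x̄ = [-1]
S = H·P̄·Hᵀ + R = [12]
K = P̄·Hᵀ·S⁻¹ = [3/4; 1/6]
x' = x̄ + K·y = [-7/4, 5/6]
P' = (I − K·H)·P̄ = [9/4 1/2; 1/2 59/3]

x' = [-7/4, 5/6]
P' = [9/4 1/2; 1/2 59/3]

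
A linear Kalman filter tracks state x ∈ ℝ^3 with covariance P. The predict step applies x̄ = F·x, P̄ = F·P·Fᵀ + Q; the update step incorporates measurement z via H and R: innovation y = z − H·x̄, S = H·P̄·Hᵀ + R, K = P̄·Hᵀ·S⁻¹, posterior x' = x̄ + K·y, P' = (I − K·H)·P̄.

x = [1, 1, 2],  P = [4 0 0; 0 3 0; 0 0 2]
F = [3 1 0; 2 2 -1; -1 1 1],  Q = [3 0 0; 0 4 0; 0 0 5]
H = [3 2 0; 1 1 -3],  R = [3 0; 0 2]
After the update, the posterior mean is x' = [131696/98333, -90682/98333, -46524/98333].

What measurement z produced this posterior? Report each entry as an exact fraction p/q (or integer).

z = [2, 2]

x̄ = F·x = [4, 2, 2]
P̄ = F·P·Fᵀ + Q = [42 30 -9; 30 34 -4; -9 -4 14]
S = H·P̄·Hᵀ + R = [877 449; 449 342]
K = P̄·Hᵀ·S⁻¹ = [19161/98333 3309/98333; 19912/98333 -4290/98333; 12725/98333 -32520/98333]
x' − x̄ = [-261636/98333, -287348/98333, -243190/98333] = K·y
y = (KᵀK)⁻¹·Kᵀ·(x' − x̄) = [-14, 2]
z = y + H·x̄ = [-14, 2] + [16, 0] = [2, 2]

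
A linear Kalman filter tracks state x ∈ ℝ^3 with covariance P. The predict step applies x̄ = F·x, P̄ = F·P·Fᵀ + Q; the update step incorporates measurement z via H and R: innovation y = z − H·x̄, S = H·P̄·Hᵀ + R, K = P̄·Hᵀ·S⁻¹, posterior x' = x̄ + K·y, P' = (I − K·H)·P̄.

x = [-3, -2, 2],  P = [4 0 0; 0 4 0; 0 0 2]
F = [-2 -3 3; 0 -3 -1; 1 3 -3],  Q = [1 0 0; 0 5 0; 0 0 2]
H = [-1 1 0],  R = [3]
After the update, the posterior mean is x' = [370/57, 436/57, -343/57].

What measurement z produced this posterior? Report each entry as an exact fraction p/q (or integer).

x̄ = F·x = [18, 4, -15]
P̄ = F·P·Fᵀ + Q = [71 30 -62; 30 43 -30; -62 -30 60]
S = H·P̄·Hᵀ + R = [57]
K = P̄·Hᵀ·S⁻¹ = [-41/57; 13/57; 32/57]
x' − x̄ = [-656/57, 208/57, 512/57] = K·y
y = (KᵀK)⁻¹·Kᵀ·(x' − x̄) = [16]
z = y + H·x̄ = [16] + [-14] = [2]

z = [2]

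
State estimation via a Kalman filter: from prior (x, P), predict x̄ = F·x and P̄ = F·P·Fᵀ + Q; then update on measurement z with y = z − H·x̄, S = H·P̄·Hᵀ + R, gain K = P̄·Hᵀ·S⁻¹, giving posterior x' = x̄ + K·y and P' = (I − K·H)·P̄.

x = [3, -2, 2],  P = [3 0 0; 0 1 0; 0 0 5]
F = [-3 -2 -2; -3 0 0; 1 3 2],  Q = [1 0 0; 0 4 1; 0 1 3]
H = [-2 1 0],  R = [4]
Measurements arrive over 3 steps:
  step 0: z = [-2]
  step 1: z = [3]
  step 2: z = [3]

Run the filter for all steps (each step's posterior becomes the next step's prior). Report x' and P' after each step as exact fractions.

step 0: x̄ = F·x = [-9, -9, 1]
step 0: P̄ = F·P·Fᵀ + Q = [52 27 -35; 27 31 -8; -35 -8 35]
step 0: y = z − H·x̄ = [-11]
step 0: S = H·P̄·Hᵀ + R = [135]
step 0: K = P̄·Hᵀ·S⁻¹ = [-77/135; -23/135; 62/135]
step 0: x' = x̄ + K·y = [-368/135, -962/135, -547/135]
step 0: P' = (I − K·H)·P̄ = [1091/135 1874/135 49/135; 1874/135 3656/135 346/135; 49/135 346/135 881/135]
step 1: x̄ = F·x = [458/15, 368/45, -4348/135]
step 1: P̄ = F·P·Fᵀ + Q = [1998/5 791/5 -5911/15; 791/5 1151/15 -6766/45; -5911/15 -6766/45 53516/135]
step 1: y = z − H·x̄ = [503/9]
step 1: S = H·P̄·Hᵀ + R = [3139/3]
step 1: K = P̄·Hᵀ·S⁻¹ = [-1923/3139; -719/3139; 5740/9417]
step 1: x' = x̄ + K·y = [-58151/15695, -217711/47085, 262576/141255]
step 1: P' = (I − K·H)·P̄ = [108507/15695 178554/15695 -52643/15695; 178554/15695 342728/15695 -201058/47085; -52643/15695 -201058/47085 1082908/141255]
step 2: x̄ = F·x = [2351191/141255, 174453/15695, -1957606/141255]
step 2: P̄ = F·P·Fᵀ + Q = [34373158/141255 1732029/15695 -33623443/141255; 1732029/15695 1039343/15695 -1600954/15695; -33623443/141255 -1600954/15695 34001608/141255]
step 2: y = z − H·x̄ = [711214/28251]
step 2: S = H·P̄·Hᵀ + R = [17011739/28251]
step 2: K = P̄·Hᵀ·S⁻¹ = [-10631611/17011739; -4364487/17011739; 10567660/17011739]
step 2: x' = x̄ + K·y = [77558129/85058695, 396068063/85058695, 151394866/85058695]
step 2: P' = (I − K·H)·P̄ = [693477407/85058695 1174322594/85058695 -362358327/85058695; 1174322594/85058695 2261355448/85058695 -513363454/85058695; -362358327/85058695 -513363454/85058695 709684312/85058695]

step 0: x' = [-368/135, -962/135, -547/135], P' = [1091/135 1874/135 49/135; 1874/135 3656/135 346/135; 49/135 346/135 881/135]
step 1: x' = [-58151/15695, -217711/47085, 262576/141255], P' = [108507/15695 178554/15695 -52643/15695; 178554/15695 342728/15695 -201058/47085; -52643/15695 -201058/47085 1082908/141255]
step 2: x' = [77558129/85058695, 396068063/85058695, 151394866/85058695], P' = [693477407/85058695 1174322594/85058695 -362358327/85058695; 1174322594/85058695 2261355448/85058695 -513363454/85058695; -362358327/85058695 -513363454/85058695 709684312/85058695]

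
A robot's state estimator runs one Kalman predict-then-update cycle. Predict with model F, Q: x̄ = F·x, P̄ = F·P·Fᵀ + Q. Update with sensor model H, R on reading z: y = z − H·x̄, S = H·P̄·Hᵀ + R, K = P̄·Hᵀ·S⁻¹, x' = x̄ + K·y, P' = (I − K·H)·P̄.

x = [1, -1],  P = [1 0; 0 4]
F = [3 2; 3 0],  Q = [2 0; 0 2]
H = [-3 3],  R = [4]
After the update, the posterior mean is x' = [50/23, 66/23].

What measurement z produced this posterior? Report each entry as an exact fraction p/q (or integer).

x̄ = F·x = [1, 3]
P̄ = F·P·Fᵀ + Q = [27 9; 9 11]
S = H·P̄·Hᵀ + R = [184]
K = P̄·Hᵀ·S⁻¹ = [-27/92; 3/92]
x' − x̄ = [27/23, -3/23] = K·y
y = (KᵀK)⁻¹·Kᵀ·(x' − x̄) = [-4]
z = y + H·x̄ = [-4] + [6] = [2]

z = [2]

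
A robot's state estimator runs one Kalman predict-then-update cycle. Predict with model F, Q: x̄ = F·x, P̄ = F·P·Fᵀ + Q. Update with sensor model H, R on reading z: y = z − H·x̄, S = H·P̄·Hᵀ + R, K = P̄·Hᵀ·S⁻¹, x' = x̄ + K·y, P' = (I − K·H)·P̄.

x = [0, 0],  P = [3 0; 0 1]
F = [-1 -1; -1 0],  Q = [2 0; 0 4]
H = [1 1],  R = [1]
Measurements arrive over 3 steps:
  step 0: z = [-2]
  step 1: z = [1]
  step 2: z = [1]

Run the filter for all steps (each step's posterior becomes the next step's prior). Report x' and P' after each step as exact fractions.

step 0: x' = [-9/10, -1], P' = [39/20 -3/2; -3/2 2]
step 1: x' = [4/3, -1/6], P' = [203/108 -169/108; -169/108 233/108]
step 2: x' = [-21/250, 187/250], P' = [1433/750 -1201/750; -1201/750 549/250]

step 0: x̄ = F·x = [0, 0]
step 0: P̄ = F·P·Fᵀ + Q = [6 3; 3 7]
step 0: y = z − H·x̄ = [-2]
step 0: S = H·P̄·Hᵀ + R = [20]
step 0: K = P̄·Hᵀ·S⁻¹ = [9/20; 1/2]
step 0: x' = x̄ + K·y = [-9/10, -1]
step 0: P' = (I − K·H)·P̄ = [39/20 -3/2; -3/2 2]
step 1: x̄ = F·x = [19/10, 9/10]
step 1: P̄ = F·P·Fᵀ + Q = [59/20 9/20; 9/20 119/20]
step 1: y = z − H·x̄ = [-9/5]
step 1: S = H·P̄·Hᵀ + R = [54/5]
step 1: K = P̄·Hᵀ·S⁻¹ = [17/54; 16/27]
step 1: x' = x̄ + K·y = [4/3, -1/6]
step 1: P' = (I − K·H)·P̄ = [203/108 -169/108; -169/108 233/108]
step 2: x̄ = F·x = [-7/6, -4/3]
step 2: P̄ = F·P·Fᵀ + Q = [157/54 17/54; 17/54 635/108]
step 2: y = z − H·x̄ = [7/2]
step 2: S = H·P̄·Hᵀ + R = [125/12]
step 2: K = P̄·Hᵀ·S⁻¹ = [116/375; 223/375]
step 2: x' = x̄ + K·y = [-21/250, 187/250]
step 2: P' = (I − K·H)·P̄ = [1433/750 -1201/750; -1201/750 549/250]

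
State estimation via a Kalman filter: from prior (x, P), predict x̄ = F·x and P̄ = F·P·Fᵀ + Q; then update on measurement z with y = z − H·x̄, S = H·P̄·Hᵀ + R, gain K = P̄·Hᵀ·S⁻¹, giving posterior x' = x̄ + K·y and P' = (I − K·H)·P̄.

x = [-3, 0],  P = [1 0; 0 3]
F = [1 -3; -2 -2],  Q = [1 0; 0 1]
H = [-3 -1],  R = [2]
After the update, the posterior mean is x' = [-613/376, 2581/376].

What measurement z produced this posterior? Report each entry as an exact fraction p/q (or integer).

z = [-2]

x̄ = F·x = [-3, 6]
P̄ = F·P·Fᵀ + Q = [29 16; 16 17]
S = H·P̄·Hᵀ + R = [376]
K = P̄·Hᵀ·S⁻¹ = [-103/376; -65/376]
x' − x̄ = [515/376, 325/376] = K·y
y = (KᵀK)⁻¹·Kᵀ·(x' − x̄) = [-5]
z = y + H·x̄ = [-5] + [3] = [-2]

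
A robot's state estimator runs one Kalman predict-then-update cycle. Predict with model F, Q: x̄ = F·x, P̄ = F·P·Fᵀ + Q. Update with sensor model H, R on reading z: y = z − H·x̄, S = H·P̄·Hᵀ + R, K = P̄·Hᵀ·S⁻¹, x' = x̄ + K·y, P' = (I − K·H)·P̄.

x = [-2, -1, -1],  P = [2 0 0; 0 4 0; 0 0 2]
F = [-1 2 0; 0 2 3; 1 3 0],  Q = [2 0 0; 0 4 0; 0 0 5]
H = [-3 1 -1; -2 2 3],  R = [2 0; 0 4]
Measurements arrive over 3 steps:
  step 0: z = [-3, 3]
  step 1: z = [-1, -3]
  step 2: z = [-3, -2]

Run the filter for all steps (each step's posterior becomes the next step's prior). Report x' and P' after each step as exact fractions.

step 0: x̄ = F·x = [0, -5, -5]
step 0: P̄ = F·P·Fᵀ + Q = [20 16 22; 16 38 24; 22 24 43]
step 0: y = z − H·x̄ = [-3, 28]
step 0: S = H·P̄·Hᵀ + R = [251 -191; -191 519]
step 0: K = P̄·Hᵀ·S⁻¹ = [-5794/23447 488/23447; 2255/46894 11311/46894; -4678/23447 4287/23447]
step 0: x' = x̄ + K·y = [31046/23447, 75473/46894, 16835/23447]
step 0: P' = (I − K·H)·P̄ = [58232/23447 121548/23447 -41560/23447; 121548/23447 273283/23447 -93616/23447; -41560/23447 -93616/23447 40420/23447]
step 1: x̄ = F·x = [44427/23447, 125978/23447, 288511/46894]
step 1: P̄ = F·P·Fᵀ + Q = [712066/23447 413020/23447 1459918/23447; 413020/23447 427308/23447 915570/23447; 1459918/23447 915570/23447 3364302/23447]
step 1: y = z − H·x̄ = [256223/46894, -1332419/46894]
step 1: S = H·P̄·Hᵀ + R = [14697346/23447 -17573910/23447; -17573910/23447 25093666/23447]
step 1: K = P̄·Hᵀ·S⁻¹ = [-143056257/639399272 -3828291/639399272; 14468229/159849818 27811493/159849818; -17476344/79924909 16439725/79924909]
step 1: x' = x̄ + K·y = [538656699/639399272, 73843691/79924909, -70866802/79924909]
step 1: P' = (I − K·H)·P̄ = [307288463/319699636 147167387/79924909 -47534896/79924909; 147167387/79924909 343573786/79924909 -112396604/79924909; -47534896/79924909 -112396604/79924909 65160772/79924909]
step 2: x̄ = F·x = [642842357/639399272, -64913024/79924909, 2310905283/639399272]
step 2: P̄ = F·P·Fᵀ + Q = [4089190119/319699636 548185434/79924909 7349812853/319699636; 548185434/79924909 931682480/79924909 1201603366/79924909; 7349812853/319699636 1201603366/79924909 17806460227/319699636]
step 2: y = z − H·x̄ = [1420269365/319699636, -5887221295/639399272]
step 2: S = H·P̄·Hᵀ + R = [20076225066/79924909 -42807495261/159849818; -42807495261/159849818 144737894187/319699636]
step 2: K = P̄·Hᵀ·S⁻¹ = [-333289317483/1492107337841 -26817616597/4476322013523; 405357890912/4476322013523 780605009912/4476322013523; -974868335806/4476322013523 306044840017/1492107337841]
step 2: x' = x̄ + K·y = [305422608548/4476322013523, -3007370974431/1492107337841, 3393722704822/4476322013523]
step 2: P' = (I − K·H)·P̄ = [1430288452154/1492107337841 8218608148000/4476322013523 -2654252016488/4476322013523; 8218608148000/4476322013523 19191851402624/4476322013523 -6274688823200/4476322013523; -2654252016488/4476322013523 -6274688823200/4476322013523 1212601299292/1492107337841]

step 0: x' = [31046/23447, 75473/46894, 16835/23447], P' = [58232/23447 121548/23447 -41560/23447; 121548/23447 273283/23447 -93616/23447; -41560/23447 -93616/23447 40420/23447]
step 1: x' = [538656699/639399272, 73843691/79924909, -70866802/79924909], P' = [307288463/319699636 147167387/79924909 -47534896/79924909; 147167387/79924909 343573786/79924909 -112396604/79924909; -47534896/79924909 -112396604/79924909 65160772/79924909]
step 2: x' = [305422608548/4476322013523, -3007370974431/1492107337841, 3393722704822/4476322013523], P' = [1430288452154/1492107337841 8218608148000/4476322013523 -2654252016488/4476322013523; 8218608148000/4476322013523 19191851402624/4476322013523 -6274688823200/4476322013523; -2654252016488/4476322013523 -6274688823200/4476322013523 1212601299292/1492107337841]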